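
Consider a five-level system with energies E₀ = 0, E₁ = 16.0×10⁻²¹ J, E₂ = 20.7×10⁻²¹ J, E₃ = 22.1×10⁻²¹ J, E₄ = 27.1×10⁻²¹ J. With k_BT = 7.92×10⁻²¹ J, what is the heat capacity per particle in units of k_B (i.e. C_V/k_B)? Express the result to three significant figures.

Eᵢ/kT = 0, 2.0202, 2.6136, 2.7904, 3.4217.
Z = Σ e^(−Eᵢ/kT) = e^(−0) + e^(−2.0202) + e^(−2.6136) + e^(−2.7904) + e^(−3.4217) = 1.0000 + 0.13263 + 0.073270 + 0.061397 + 0.032657 = 1.3000.
⟨E⟩ = 4.5236, ⟨E²⟩ = 91.784.
C_V/k_B = (⟨E²⟩ − ⟨E⟩²)/(kT)² = (91.784 − 20.463)/62.726 = 1.14.

1.14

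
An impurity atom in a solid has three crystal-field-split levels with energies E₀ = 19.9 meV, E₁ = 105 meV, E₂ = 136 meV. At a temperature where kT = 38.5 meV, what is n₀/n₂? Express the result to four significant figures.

20.40

n₀/n₂ = exp[−(E₀−E₂)/kT] = exp(−(-116.1 meV)/(38.5 meV)) = exp(3.01558) = 20.40.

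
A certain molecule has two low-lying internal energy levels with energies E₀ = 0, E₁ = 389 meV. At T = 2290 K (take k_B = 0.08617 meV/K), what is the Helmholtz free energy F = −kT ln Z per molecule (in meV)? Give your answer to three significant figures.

-25.7 meV

k_BT = 0.08617 × 2290 K = 197.33 meV.
Eᵢ/kT = 0, 1.9713.
Z = Σ e^(−Eᵢ/kT) = e^(−0) + e^(−1.9713) = 1.0000 + 0.13928 = 1.1393.
F = −kT ln Z = −197.33 × ln(1.1393) = −197.33 × 0.13041 = -25.7 meV.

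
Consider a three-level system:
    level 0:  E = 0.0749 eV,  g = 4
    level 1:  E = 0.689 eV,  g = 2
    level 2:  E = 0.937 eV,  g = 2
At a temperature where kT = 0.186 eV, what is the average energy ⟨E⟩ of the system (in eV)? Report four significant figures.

0.09004 eV

Eᵢ/kT = 0.402688, 3.70430, 5.03763.
Z = Σ gᵢe^(−Eᵢ/kT) = 4·e^(−0.402688) + 2·e^(−3.70430) + 2·e^(−5.03763) = 2.67408 + 0.0492349 + 0.0129782 = 2.73629.
⟨E⟩ = Σ Eᵢ gᵢe^(−Eᵢ/kT) / Z = (0.0749·2.67408 + 0.689·0.0492349 + 0.937·0.0129782) / 2.73629 = 0.09004 eV.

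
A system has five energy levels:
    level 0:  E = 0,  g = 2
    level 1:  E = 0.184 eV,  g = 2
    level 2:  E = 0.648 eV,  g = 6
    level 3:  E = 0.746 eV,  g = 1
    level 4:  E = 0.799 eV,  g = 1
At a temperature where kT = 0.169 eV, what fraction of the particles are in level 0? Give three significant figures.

0.708

Eᵢ/kT = 0, 1.0888, 3.8343, 4.4142, 4.7278.
Z = Σ gᵢe^(−Eᵢ/kT) = 2·e^(−0) + 2·e^(−1.0888) + 6·e^(−3.8343) + 1·e^(−4.4142) + 1·e^(−4.7278) = 2.0000 + 0.67324 + 0.12970 + 0.012104 + 0.0088459 = 2.8239.
P₀ = g₀ e^(−E₀/kT) / Z = 2.0000/2.8239 = 0.708.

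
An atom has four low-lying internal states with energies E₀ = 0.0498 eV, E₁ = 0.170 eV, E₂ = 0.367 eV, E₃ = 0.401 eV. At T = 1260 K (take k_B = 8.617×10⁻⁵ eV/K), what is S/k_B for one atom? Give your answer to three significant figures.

k_BT = 8.617×10⁻⁵ × 1260 K = 0.10857 eV.
Eᵢ/kT = 0.45869, 1.5658, 3.3803, 3.6935.
Z = Σ e^(−Eᵢ/kT) = e^(−0.45869) + e^(−1.5658) + e^(−3.3803) + e^(−3.6935) = 0.63211 + 0.20892 + 0.034037 + 0.024885 = 0.89995.
⟨E⟩ = Σ EᵢPᵢ = 0.099412 eV.
S/k_B = ln Z + ⟨E⟩/kT = ln(0.89995) + 0.099412/0.10857 = -0.10542 + 0.91565 = 0.810.

0.810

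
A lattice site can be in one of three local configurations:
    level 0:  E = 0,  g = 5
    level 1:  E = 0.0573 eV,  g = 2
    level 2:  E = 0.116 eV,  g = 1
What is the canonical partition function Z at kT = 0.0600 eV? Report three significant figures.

Eᵢ/kT = 0, 0.95500, 1.9333.
Z = Σ gᵢe^(−Eᵢ/kT) = 5·e^(−0) + 2·e^(−0.95500) + 1·e^(−1.9333) = 5.0000 + 0.76962 + 0.14467 = 5.9143.

Z = 5.91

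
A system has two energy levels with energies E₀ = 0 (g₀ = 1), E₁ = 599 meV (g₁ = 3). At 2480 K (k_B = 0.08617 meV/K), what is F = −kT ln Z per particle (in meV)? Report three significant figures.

-35.7 meV

k_BT = 0.08617 × 2480 K = 213.70 meV.
Eᵢ/kT = 0, 2.8030.
Z = Σ gᵢe^(−Eᵢ/kT) = 1·e^(−0) + 3·e^(−2.8030) = 1.0000 + 0.18188 = 1.1819.
F = −kT ln Z = −213.70 × ln(1.1819) = −213.70 × 0.16712 = -35.7 meV.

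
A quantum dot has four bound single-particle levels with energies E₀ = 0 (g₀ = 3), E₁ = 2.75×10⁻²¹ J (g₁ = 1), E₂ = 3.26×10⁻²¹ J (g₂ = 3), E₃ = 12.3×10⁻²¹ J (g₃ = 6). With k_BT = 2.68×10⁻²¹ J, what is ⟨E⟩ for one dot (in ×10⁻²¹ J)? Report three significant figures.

Eᵢ/kT = 0, 1.0261, 1.2164, 4.5896.
Z = Σ gᵢe^(−Eᵢ/kT) = 3·e^(−0) + 1·e^(−1.0261) + 3·e^(−1.2164) + 6·e^(−4.5896) = 3.0000 + 0.35840 + 0.88888 + 0.060942 = 4.3082.
⟨E⟩ = Σ Eᵢ gᵢe^(−Eᵢ/kT) / Z = (0·3.0000 + 2.75·0.35840 + 3.26·0.88888 + 12.3·0.060942) / 4.3082 = 1.08 ×10⁻²¹ J.

1.08 ×10⁻²¹ J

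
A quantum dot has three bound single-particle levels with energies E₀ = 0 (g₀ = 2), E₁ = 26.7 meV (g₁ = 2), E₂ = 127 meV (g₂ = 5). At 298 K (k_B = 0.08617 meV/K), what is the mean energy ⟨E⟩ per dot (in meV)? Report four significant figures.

8.530 meV

k_BT = 0.08617 × 298 K = 25.6787 meV.
Eᵢ/kT = 0, 1.03977, 4.94573.
Z = Σ gᵢe^(−Eᵢ/kT) = 2·e^(−0) + 2·e^(−1.03977) + 5·e^(−4.94573) = 2.00000 + 0.707072 + 0.0355686 = 2.74264.
⟨E⟩ = Σ Eᵢ gᵢe^(−Eᵢ/kT) / Z = (0·2.00000 + 26.7·0.707072 + 127·0.0355686) / 2.74264 = 8.530 meV.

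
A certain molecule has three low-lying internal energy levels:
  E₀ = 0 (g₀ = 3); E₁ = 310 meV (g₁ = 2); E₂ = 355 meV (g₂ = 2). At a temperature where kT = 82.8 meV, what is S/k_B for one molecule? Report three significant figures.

1.22

Eᵢ/kT = 0, 3.7440, 4.2874.
Z = Σ gᵢe^(−Eᵢ/kT) = 3·e^(−0) + 2·e^(−3.7440) + 2·e^(−4.2874) = 3.0000 + 0.047319 + 0.027481 = 3.0748.
⟨E⟩ = Σ EᵢPᵢ = 7.9435 meV.
S/k_B = ln Z + ⟨E⟩/kT = ln(3.0748) + 7.9435/82.8 = 1.1232 + 0.095936 = 1.22.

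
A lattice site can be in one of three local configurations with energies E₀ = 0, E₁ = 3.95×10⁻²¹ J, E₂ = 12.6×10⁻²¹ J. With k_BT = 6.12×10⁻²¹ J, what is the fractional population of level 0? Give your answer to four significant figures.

Eᵢ/kT = 0, 0.645425, 2.05882.
Z = Σ e^(−Eᵢ/kT) = e^(−0) + e^(−0.645425) + e^(−2.05882) = 1.00000 + 0.524440 + 0.127604 = 1.65204.
P₀ = e^(−E₀/kT) / Z = 1.00000/1.65204 = 0.6053.

0.6053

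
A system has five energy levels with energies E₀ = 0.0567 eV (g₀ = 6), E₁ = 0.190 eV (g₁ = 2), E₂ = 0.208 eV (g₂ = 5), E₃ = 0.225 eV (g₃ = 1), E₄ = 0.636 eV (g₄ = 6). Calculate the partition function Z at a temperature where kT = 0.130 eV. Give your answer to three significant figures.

Z = 5.57

Eᵢ/kT = 0.43615, 1.4615, 1.6000, 1.7308, 4.8923.
Z = Σ gᵢe^(−Eᵢ/kT) = 6·e^(−0.43615) + 2·e^(−1.4615) + 5·e^(−1.6000) + 1·e^(−1.7308) + 6·e^(−4.8923) = 3.8791 + 0.46378 + 1.0095 + 0.17714 + 0.045025 = 5.5745.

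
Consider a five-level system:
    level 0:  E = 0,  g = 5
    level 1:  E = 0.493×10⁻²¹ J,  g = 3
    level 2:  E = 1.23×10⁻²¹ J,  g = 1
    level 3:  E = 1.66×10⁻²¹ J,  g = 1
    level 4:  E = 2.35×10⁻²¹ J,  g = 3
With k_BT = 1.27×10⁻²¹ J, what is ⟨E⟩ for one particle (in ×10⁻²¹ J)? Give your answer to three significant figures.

Eᵢ/kT = 0, 0.38819, 0.96850, 1.3071, 1.8504.
Z = Σ gᵢe^(−Eᵢ/kT) = 5·e^(−0) + 3·e^(−0.38819) + 1·e^(−0.96850) + 1·e^(−1.3071) + 3·e^(−1.8504) = 5.0000 + 2.0349 + 0.37965 + 0.27060 + 0.47152 = 8.1567.
⟨E⟩ = Σ Eᵢ gᵢe^(−Eᵢ/kT) / Z = (0·5.0000 + 0.493·2.0349 + 1.23·0.37965 + 1.66·0.27060 + 2.35·0.47152) / 8.1567 = 0.371 ×10⁻²¹ J.

0.371 ×10⁻²¹ J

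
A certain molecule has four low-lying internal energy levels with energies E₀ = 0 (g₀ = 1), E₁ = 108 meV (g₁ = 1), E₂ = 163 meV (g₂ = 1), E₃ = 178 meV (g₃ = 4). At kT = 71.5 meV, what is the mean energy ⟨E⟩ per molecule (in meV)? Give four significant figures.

Eᵢ/kT = 0, 1.51049, 2.27972, 2.48951.
Z = Σ gᵢe^(−Eᵢ/kT) = 1·e^(−0) + 1·e^(−1.51049) + 1·e^(−2.27972) + 4·e^(−2.48951) = 1.00000 + 0.220802 + 0.102313 + 0.331802 = 1.65492.
⟨E⟩ = Σ Eᵢ gᵢe^(−Eᵢ/kT) / Z = (0·1.00000 + 108·0.220802 + 163·0.102313 + 178·0.331802) / 1.65492 = 60.17 meV.

60.17 meV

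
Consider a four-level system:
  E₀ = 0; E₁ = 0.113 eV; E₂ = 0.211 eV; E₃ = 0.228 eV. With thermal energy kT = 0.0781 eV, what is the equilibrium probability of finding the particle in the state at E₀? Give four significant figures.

0.7373

Eᵢ/kT = 0, 1.44686, 2.70166, 2.91933.
Z = Σ e^(−Eᵢ/kT) = e^(−0) + e^(−1.44686) + e^(−2.70166) + e^(−2.91933) = 1.00000 + 0.235308 + 0.0670940 + 0.0539698 = 1.35637.
P₀ = e^(−E₀/kT) / Z = 1.00000/1.35637 = 0.7373.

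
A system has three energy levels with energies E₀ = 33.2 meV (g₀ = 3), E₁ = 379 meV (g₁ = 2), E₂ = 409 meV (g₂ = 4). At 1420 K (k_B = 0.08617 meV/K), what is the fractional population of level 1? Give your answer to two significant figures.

k_BT = 0.08617 × 1420 K = 122.4 meV.
Eᵢ/kT = 0.2712, 3.096, 3.342.
Z = Σ gᵢe^(−Eᵢ/kT) = 3·e^(−0.2712) + 2·e^(−3.096) + 4·e^(−3.342) = 2.287 + 0.09046 + 0.1415 = 2.519.
P₁ = g₁ e^(−E₁/kT) / Z = 0.09046/2.519 = 0.036.

0.036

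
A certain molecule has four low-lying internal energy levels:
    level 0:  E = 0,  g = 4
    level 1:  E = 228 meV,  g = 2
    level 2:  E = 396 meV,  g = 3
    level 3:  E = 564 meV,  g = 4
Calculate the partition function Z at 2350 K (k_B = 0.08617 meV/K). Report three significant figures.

Z = 5.32

k_BT = 0.08617 × 2350 K = 202.50 meV.
Eᵢ/kT = 0, 1.1259, 1.9556, 2.7852.
Z = Σ gᵢe^(−Eᵢ/kT) = 4·e^(−0) + 2·e^(−1.1259) + 3·e^(−1.9556) + 4·e^(−2.7852) = 4.0000 + 0.64872 + 0.42444 + 0.24687 = 5.3200.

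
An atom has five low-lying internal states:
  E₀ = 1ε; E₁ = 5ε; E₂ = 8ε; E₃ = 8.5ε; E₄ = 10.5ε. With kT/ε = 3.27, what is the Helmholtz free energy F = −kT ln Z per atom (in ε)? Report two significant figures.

Eᵢ/kT = 0.3058, 1.529, 2.446, 2.599, 3.211.
Z = Σ e^(−Eᵢ/kT) = e^(−0.3058) + e^(−1.529) + e^(−2.446) + e^(−2.599) + e^(−3.211) = 0.7365 + 0.2168 + 0.08664 + 0.07435 + 0.04032 = 1.155.
F = −kT ln Z = −3.27 × ln(1.155) = −3.27 × 0.1441 = -0.47 ε.

-0.47 ε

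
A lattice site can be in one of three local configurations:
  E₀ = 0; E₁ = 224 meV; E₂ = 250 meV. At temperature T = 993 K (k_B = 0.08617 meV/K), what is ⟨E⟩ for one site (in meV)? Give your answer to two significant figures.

26 meV

k_BT = 0.08617 × 993 K = 85.57 meV.
Eᵢ/kT = 0, 2.618, 2.922.
Z = Σ e^(−Eᵢ/kT) = e^(−0) + e^(−2.618) + e^(−2.922) = 1.000 + 0.07295 + 0.05383 = 1.127.
⟨E⟩ = Σ Eᵢ e^(−Eᵢ/kT) / Z = (0·1.000 + 224·0.07295 + 250·0.05383) / 1.127 = 26 meV.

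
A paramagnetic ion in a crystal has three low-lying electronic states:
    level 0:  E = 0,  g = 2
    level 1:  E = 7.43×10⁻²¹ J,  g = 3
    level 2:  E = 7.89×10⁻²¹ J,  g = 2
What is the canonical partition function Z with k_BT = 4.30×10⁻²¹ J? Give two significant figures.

Eᵢ/kT = 0, 1.728, 1.835.
Z = Σ gᵢe^(−Eᵢ/kT) = 2·e^(−0) + 3·e^(−1.728) + 2·e^(−1.835) = 2.000 + 0.5329 + 0.3192 = 2.852.

Z = 2.9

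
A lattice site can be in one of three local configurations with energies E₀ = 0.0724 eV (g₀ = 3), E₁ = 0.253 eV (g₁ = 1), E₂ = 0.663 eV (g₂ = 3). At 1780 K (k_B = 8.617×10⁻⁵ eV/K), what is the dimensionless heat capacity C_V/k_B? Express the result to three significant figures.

k_BT = 8.617×10⁻⁵ × 1780 K = 0.15338 eV.
Eᵢ/kT = 0.47203, 1.6495, 4.3226.
Z = Σ gᵢe^(−Eᵢ/kT) = 3·e^(−0.47203) + 1·e^(−1.6495) + 3·e^(−4.3226) = 1.8712 + 0.19215 + 0.039796 = 2.1031.
⟨E⟩ = 0.10008 eV, ⟨E²⟩ = 0.018830 eV².
C_V/k_B = (⟨E²⟩ − ⟨E⟩²)/(kT)² = (0.018830 − 0.010016)/0.023525 = 0.375.

0.375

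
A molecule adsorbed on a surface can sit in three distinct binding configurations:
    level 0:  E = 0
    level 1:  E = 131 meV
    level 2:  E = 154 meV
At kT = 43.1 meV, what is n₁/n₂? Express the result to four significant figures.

1.705

n₁/n₂ = exp[−(E₁−E₂)/kT] = exp(−(-23 meV)/(43.1 meV)) = exp(0.533643) = 1.705.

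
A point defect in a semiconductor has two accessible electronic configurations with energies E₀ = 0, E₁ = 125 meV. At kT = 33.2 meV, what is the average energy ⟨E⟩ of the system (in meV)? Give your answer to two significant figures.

2.8 meV

Eᵢ/kT = 0, 3.765.
Z = Σ e^(−Eᵢ/kT) = e^(−0) + e^(−3.765) = 1.000 + 0.02317 = 1.023.
⟨E⟩ = Σ Eᵢ e^(−Eᵢ/kT) / Z = (0·1.000 + 125·0.02317) / 1.023 = 2.8 meV.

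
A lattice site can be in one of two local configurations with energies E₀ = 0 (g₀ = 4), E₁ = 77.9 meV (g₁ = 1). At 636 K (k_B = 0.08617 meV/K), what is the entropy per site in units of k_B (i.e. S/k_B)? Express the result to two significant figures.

k_BT = 0.08617 × 636 K = 54.80 meV.
Eᵢ/kT = 0, 1.422.
Z = Σ gᵢe^(−Eᵢ/kT) = 4·e^(−0) + 1·e^(−1.422) = 4.000 + 0.2412 = 4.241.
⟨E⟩ = Σ EᵢPᵢ = 4.430 meV.
S/k_B = ln Z + ⟨E⟩/kT = ln(4.241) + 4.430/54.80 = 1.445 + 0.08084 = 1.5.

1.5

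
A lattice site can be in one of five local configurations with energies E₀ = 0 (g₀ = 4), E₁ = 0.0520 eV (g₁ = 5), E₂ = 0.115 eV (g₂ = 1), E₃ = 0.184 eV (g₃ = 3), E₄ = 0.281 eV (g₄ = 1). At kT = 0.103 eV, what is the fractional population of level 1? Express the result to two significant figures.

0.38

Eᵢ/kT = 0, 0.5049, 1.117, 1.786, 2.728.
Z = Σ gᵢe^(−Eᵢ/kT) = 4·e^(−0) + 5·e^(−0.5049) + 1·e^(−1.117) + 3·e^(−1.786) + 1·e^(−2.728) = 4.000 + 3.018 + 0.3273 + 0.5029 + 0.06535 = 7.914.
P₁ = g₁ e^(−E₁/kT) / Z = 3.018/7.914 = 0.38.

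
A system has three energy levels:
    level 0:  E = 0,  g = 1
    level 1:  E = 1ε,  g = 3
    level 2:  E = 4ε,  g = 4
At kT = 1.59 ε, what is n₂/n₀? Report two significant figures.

n₂/n₀ = (g₂/g₀) exp[−(E₂−E₀)/kT] = (4/1) × exp(−(4ε)/(1.59ε)) = (4/1) × exp(-2.516) = 0.32.

0.32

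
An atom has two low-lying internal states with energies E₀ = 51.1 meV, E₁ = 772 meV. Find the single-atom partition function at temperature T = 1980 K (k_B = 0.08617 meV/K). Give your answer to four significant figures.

k_BT = 0.08617 × 1980 K = 170.617 meV.
Eᵢ/kT = 0.299501, 4.52475.
Z = Σ e^(−Eᵢ/kT) = e^(−0.299501) + e^(−4.52475) = 0.741188 + 0.0108374 = 0.752025.

Z = 0.7520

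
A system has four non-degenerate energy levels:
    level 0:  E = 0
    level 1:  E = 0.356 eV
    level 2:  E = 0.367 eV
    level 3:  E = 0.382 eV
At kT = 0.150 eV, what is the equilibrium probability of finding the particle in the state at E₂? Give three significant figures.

Eᵢ/kT = 0, 2.3733, 2.4467, 2.5467.
Z = Σ e^(−Eᵢ/kT) = e^(−0) + e^(−2.3733) + e^(−2.4467) + e^(−2.5467) = 1.0000 + 0.093173 + 0.086579 + 0.078340 = 1.2581.
P₂ = e^(−E₂/kT) / Z = 0.086579/1.2581 = 0.0688.

0.0688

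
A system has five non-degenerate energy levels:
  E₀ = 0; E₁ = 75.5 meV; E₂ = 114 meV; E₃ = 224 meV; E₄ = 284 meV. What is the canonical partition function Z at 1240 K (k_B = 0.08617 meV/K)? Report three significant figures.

Z = 2.03

k_BT = 0.08617 × 1240 K = 106.85 meV.
Eᵢ/kT = 0, 0.70660, 1.0669, 2.0964, 2.6579.
Z = Σ e^(−Eᵢ/kT) = e^(−0) + e^(−0.70660) + e^(−1.0669) + e^(−2.0964) + e^(−2.6579) = 1.0000 + 0.49332 + 0.34407 + 0.12290 + 0.070095 = 2.0304.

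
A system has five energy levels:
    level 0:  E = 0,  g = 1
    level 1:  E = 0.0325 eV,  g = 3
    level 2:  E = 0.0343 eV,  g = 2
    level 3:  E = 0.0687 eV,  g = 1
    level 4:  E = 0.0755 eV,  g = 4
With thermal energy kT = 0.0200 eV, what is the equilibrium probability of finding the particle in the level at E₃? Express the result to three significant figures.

Eᵢ/kT = 0, 1.6250, 1.7150, 3.4350, 3.7750.
Z = Σ gᵢe^(−Eᵢ/kT) = 1·e^(−0) + 3·e^(−1.6250) + 2·e^(−1.7150) + 1·e^(−3.4350) + 4·e^(−3.7750) = 1.0000 + 0.59074 + 0.35993 + 0.032225 + 0.091748 = 2.0746.
P₃ = g₃ e^(−E₃/kT) / Z = 0.032225/2.0746 = 0.0155.

0.0155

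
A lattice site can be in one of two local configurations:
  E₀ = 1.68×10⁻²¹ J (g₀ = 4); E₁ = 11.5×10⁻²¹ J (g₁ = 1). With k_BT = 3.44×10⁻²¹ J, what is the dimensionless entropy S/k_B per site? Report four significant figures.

1.441

Eᵢ/kT = 0.488372, 3.34302.
Z = Σ gᵢe^(−Eᵢ/kT) = 4·e^(−0.488372) + 1·e^(−3.34302) = 2.45450 + 0.0353301 = 2.48983.
⟨E⟩ = Σ EᵢPᵢ = 1.81934 ×10⁻²¹ J.
S/k_B = ln Z + ⟨E⟩/kT = ln(2.48983) + 1.81934/3.44 = 0.912214 + 0.528878 = 1.441.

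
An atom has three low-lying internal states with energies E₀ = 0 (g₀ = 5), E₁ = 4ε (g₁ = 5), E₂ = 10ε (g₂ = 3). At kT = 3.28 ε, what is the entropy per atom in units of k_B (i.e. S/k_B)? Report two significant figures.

2.2

Eᵢ/kT = 0, 1.220, 3.049.
Z = Σ gᵢe^(−Eᵢ/kT) = 5·e^(−0) + 5·e^(−1.220) + 3·e^(−3.049) = 5.000 + 1.476 + 0.1422 = 6.618.
⟨E⟩ = Σ EᵢPᵢ = 1.107 ε.
S/k_B = ln Z + ⟨E⟩/kT = ln(6.618) + 1.107/3.28 = 1.890 + 0.3375 = 2.2.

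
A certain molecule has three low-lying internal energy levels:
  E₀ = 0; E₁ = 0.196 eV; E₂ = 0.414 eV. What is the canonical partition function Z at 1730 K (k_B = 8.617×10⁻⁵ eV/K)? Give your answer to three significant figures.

k_BT = 8.617×10⁻⁵ × 1730 K = 0.14907 eV.
Eᵢ/kT = 0, 1.3148, 2.7772.
Z = Σ e^(−Eᵢ/kT) = e^(−0) + e^(−1.3148) + e^(−2.7772) = 1.0000 + 0.26853 + 0.062212 = 1.3307.

Z = 1.33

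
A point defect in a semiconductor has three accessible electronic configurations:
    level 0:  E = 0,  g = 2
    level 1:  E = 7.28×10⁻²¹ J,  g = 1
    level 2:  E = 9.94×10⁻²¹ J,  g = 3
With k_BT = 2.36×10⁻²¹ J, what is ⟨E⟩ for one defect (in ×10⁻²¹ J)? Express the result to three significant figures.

Eᵢ/kT = 0, 3.0847, 4.2119.
Z = Σ gᵢe^(−Eᵢ/kT) = 2·e^(−0) + 1·e^(−3.0847) + 3·e^(−4.2119) = 2.0000 + 0.045744 + 0.044455 = 2.0902.
⟨E⟩ = Σ Eᵢ gᵢe^(−Eᵢ/kT) / Z = (0·2.0000 + 7.28·0.045744 + 9.94·0.044455) / 2.0902 = 0.371 ×10⁻²¹ J.

0.371 ×10⁻²¹ J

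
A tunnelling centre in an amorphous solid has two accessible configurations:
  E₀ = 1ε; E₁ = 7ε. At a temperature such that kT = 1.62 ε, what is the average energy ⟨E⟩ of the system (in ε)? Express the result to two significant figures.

1.1 ε

Eᵢ/kT = 0.6173, 4.321.
Z = Σ e^(−Eᵢ/kT) = e^(−0.6173) + e^(−4.321) = 0.5394 + 0.01329 = 0.5527.
⟨E⟩ = Σ Eᵢ e^(−Eᵢ/kT) / Z = (1·0.5394 + 7·0.01329) / 0.5527 = 1.1 ε.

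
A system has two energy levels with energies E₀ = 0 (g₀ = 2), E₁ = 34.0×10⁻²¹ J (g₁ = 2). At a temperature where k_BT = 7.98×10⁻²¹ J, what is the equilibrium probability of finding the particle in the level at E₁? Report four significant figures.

0.01392

Eᵢ/kT = 0, 4.26065.
Z = Σ gᵢe^(−Eᵢ/kT) = 2·e^(−0) + 2·e^(−4.26065) = 2.00000 + 0.0282263 = 2.02823.
P₁ = g₁ e^(−E₁/kT) / Z = 0.0282263/2.02823 = 0.01392.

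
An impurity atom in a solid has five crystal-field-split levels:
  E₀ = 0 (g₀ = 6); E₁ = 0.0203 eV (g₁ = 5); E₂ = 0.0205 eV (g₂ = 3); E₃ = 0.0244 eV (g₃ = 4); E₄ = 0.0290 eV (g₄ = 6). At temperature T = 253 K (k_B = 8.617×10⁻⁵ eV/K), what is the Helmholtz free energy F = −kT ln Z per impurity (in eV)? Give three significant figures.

k_BT = 8.617×10⁻⁵ × 253 K = 0.021801 eV.
Eᵢ/kT = 0, 0.93115, 0.94032, 1.1192, 1.3302.
Z = Σ gᵢe^(−Eᵢ/kT) = 6·e^(−0) + 5·e^(−0.93115) + 3·e^(−0.94032) + 4·e^(−1.1192) + 6·e^(−1.3302) = 6.0000 + 1.9705 + 1.1715 + 1.3062 + 1.5865 = 12.035.
F = −kT ln Z = −0.021801 × ln(12.035) = −0.021801 × 2.4878 = -0.0542 eV.

-0.0542 eV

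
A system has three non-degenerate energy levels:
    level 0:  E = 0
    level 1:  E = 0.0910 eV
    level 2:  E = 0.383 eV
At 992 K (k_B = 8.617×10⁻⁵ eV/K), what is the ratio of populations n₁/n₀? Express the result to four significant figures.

0.3449

k_BT = 8.617×10⁻⁵ × 992 K = 0.0854806 eV.
n₁/n₀ = exp[−(E₁−E₀)/kT] = exp(−(0.0910 eV)/(0.0854806 eV)) = exp(-1.06457) = 0.3449.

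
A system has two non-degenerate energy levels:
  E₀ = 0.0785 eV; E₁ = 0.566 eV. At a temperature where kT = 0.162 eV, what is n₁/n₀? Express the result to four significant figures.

n₁/n₀ = exp[−(E₁−E₀)/kT] = exp(−(0.4875 eV)/(0.162 eV)) = exp(-3.00926) = 0.04933.

0.04933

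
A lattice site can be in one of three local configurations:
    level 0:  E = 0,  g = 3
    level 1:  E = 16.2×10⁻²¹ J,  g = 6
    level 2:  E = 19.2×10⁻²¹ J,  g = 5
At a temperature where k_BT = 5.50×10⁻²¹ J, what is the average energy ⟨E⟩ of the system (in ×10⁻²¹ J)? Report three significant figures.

2.32 ×10⁻²¹ J

Eᵢ/kT = 0, 2.9455, 3.4909.
Z = Σ gᵢe^(−Eᵢ/kT) = 3·e^(−0) + 6·e^(−2.9455) + 5·e^(−3.4909) = 3.0000 + 0.31545 + 0.15237 = 3.4678.
⟨E⟩ = Σ Eᵢ gᵢe^(−Eᵢ/kT) / Z = (0·3.0000 + 16.2·0.31545 + 19.2·0.15237) / 3.4678 = 2.32 ×10⁻²¹ J.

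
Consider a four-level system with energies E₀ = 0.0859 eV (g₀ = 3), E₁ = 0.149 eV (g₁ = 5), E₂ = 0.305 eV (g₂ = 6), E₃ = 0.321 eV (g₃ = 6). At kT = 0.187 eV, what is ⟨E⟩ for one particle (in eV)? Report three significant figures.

Eᵢ/kT = 0.45936, 0.79679, 1.6310, 1.7166.
Z = Σ gᵢe^(−Eᵢ/kT) = 3·e^(−0.45936) + 5·e^(−0.79679) + 6·e^(−1.6310) + 6·e^(−1.7166) = 1.8951 + 2.2539 + 1.1744 + 1.0781 = 6.4015.
⟨E⟩ = Σ Eᵢ gᵢe^(−Eᵢ/kT) / Z = (0.0859·1.8951 + 0.149·2.2539 + 0.305·1.1744 + 0.321·1.0781) / 6.4015 = 0.188 eV.

0.188 eV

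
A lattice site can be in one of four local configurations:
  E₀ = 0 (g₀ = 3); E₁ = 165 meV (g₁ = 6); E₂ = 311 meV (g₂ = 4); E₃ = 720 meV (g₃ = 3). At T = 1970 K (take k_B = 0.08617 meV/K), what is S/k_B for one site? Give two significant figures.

k_BT = 0.08617 × 1970 K = 169.8 meV.
Eᵢ/kT = 0, 0.9717, 1.832, 4.240.
Z = Σ gᵢe^(−Eᵢ/kT) = 3·e^(−0) + 6·e^(−0.9717) + 4·e^(−1.832) + 3·e^(−4.240) = 3.000 + 2.271 + 0.6404 + 0.04322 = 5.955.
⟨E⟩ = Σ EᵢPᵢ = 101.6 meV.
S/k_B = ln Z + ⟨E⟩/kT = ln(5.955) + 101.6/169.8 = 1.784 + 0.5984 = 2.4.

2.4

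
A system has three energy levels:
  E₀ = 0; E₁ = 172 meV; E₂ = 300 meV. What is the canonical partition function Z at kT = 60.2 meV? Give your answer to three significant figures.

Z = 1.06

Eᵢ/kT = 0, 2.8571, 4.9834.
Z = Σ e^(−Eᵢ/kT) = e^(−0) + e^(−2.8571) + e^(−4.9834) = 1.0000 + 0.057435 + 0.0068507 = 1.0643.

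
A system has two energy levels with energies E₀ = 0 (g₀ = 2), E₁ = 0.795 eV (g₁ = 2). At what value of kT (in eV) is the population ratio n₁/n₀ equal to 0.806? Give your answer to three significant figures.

3.69 eV

n₁/n₀ = (g₁/g₀) exp[−(E₁−E₀)/kT] = 0.806.
⇒ (E₁−E₀)/kT = ln((2/2)/0.806) = ln(1.2407) = 0.21568.
kT = 0.795 eV / 0.21568 = 3.69 eV.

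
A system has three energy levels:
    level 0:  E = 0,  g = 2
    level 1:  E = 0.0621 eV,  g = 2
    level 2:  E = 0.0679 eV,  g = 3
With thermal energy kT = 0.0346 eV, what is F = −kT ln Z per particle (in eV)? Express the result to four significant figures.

-0.03505 eV

Eᵢ/kT = 0, 1.79480, 1.96243.
Z = Σ gᵢe^(−Eᵢ/kT) = 2·e^(−0) + 2·e^(−1.79480) + 3·e^(−1.96243) = 2.00000 + 0.332321 + 0.421550 = 2.75387.
F = −kT ln Z = −0.0346 × ln(2.75387) = −0.0346 × 1.01301 = -0.03505 eV.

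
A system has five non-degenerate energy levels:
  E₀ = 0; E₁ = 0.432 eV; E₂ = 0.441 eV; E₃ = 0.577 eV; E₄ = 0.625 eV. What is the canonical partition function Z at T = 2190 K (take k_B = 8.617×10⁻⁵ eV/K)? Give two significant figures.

k_BT = 8.617×10⁻⁵ × 2190 K = 0.1887 eV.
Eᵢ/kT = 0, 2.289, 2.337, 3.058, 3.312.
Z = Σ e^(−Eᵢ/kT) = e^(−0) + e^(−2.289) + e^(−2.337) + e^(−3.058) + e^(−3.312) = 1.000 + 0.1014 + 0.09662 + 0.04698 + 0.03644 = 1.281.

Z = 1.3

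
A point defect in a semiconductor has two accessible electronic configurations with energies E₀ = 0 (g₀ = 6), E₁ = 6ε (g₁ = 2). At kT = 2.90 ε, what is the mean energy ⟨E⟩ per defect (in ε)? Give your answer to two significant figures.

Eᵢ/kT = 0, 2.069.
Z = Σ gᵢe^(−Eᵢ/kT) = 6·e^(−0) + 2·e^(−2.069) = 6.000 + 0.2526 = 6.253.
⟨E⟩ = Σ Eᵢ gᵢe^(−Eᵢ/kT) / Z = (0·6.000 + 6·0.2526) / 6.253 = 0.24 ε.

0.24 ε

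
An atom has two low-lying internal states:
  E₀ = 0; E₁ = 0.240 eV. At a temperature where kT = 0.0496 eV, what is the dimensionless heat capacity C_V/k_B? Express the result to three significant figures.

Eᵢ/kT = 0, 4.8387.
Z = Σ e^(−Eᵢ/kT) = e^(−0) + e^(−4.8387) = 1.0000 + 0.0079173 = 1.0079.
⟨E⟩ = 0.0018853 eV, ⟨E²⟩ = 0.00045246 eV².
C_V/k_B = (⟨E²⟩ − ⟨E⟩²)/(kT)² = (0.00045246 − 0.0000035544)/0.0024602 = 0.182.

0.182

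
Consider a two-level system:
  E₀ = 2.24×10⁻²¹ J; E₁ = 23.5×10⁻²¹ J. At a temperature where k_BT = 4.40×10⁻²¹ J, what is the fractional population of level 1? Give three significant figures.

0.00791

Eᵢ/kT = 0.50909, 5.3409.
Z = Σ e^(−Eᵢ/kT) = e^(−0.50909) + e^(−5.3409) = 0.60104 + 0.0047916 = 0.60583.
P₁ = e^(−E₁/kT) / Z = 0.0047916/0.60583 = 0.00791.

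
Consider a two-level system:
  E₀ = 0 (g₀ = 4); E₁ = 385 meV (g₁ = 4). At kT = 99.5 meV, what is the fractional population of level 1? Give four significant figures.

Eᵢ/kT = 0, 3.86935.
Z = Σ gᵢe^(−Eᵢ/kT) = 4·e^(−0) + 4·e^(−3.86935) = 4.00000 + 0.0834877 = 4.08349.
P₁ = g₁ e^(−E₁/kT) / Z = 0.0834877/4.08349 = 0.02045.

0.02045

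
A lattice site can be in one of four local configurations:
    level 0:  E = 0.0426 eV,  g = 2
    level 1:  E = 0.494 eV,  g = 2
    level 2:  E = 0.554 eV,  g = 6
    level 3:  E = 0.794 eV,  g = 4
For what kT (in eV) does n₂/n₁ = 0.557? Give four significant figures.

n₂/n₁ = (g₂/g₁) exp[−(E₂−E₁)/kT] = 0.557.
⇒ (E₂−E₁)/kT = ln((6/2)/0.557) = ln(5.38600) = 1.68380.
kT = 0.060 eV / 1.68380 = 0.03563 eV.

0.03563 eV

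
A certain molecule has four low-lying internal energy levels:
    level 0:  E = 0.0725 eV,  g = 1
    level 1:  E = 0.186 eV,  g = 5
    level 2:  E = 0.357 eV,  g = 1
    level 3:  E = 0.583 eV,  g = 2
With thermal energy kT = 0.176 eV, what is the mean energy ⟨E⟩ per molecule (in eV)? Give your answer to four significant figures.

Eᵢ/kT = 0.411932, 1.05682, 2.02841, 3.31250.
Z = Σ gᵢe^(−Eᵢ/kT) = 1·e^(−0.411932) + 5·e^(−1.05682) + 1·e^(−2.02841) + 2·e^(−3.31250) = 0.662369 + 1.73780 + 0.131545 + 0.0728500 = 2.60456.
⟨E⟩ = Σ Eᵢ gᵢe^(−Eᵢ/kT) / Z = (0.0725·0.662369 + 0.186·1.73780 + 0.357·0.131545 + 0.583·0.0728500) / 2.60456 = 0.1769 eV.

0.1769 eV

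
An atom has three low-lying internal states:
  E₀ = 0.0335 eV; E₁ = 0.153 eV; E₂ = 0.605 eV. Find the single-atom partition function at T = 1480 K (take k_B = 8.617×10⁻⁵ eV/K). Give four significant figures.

Z = 1.079

k_BT = 8.617×10⁻⁵ × 1480 K = 0.127532 eV.
Eᵢ/kT = 0.262679, 1.19970, 4.74391.
Z = Σ e^(−Eᵢ/kT) = e^(−0.262679) + e^(−1.19970) + e^(−4.74391) = 0.768989 + 0.301285 + 0.00870454 = 1.07898.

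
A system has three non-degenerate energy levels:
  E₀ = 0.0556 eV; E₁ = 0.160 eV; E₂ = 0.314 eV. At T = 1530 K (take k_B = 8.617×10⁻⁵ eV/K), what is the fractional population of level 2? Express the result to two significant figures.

k_BT = 8.617×10⁻⁵ × 1530 K = 0.1318 eV.
Eᵢ/kT = 0.4219, 1.214, 2.382.
Z = Σ e^(−Eᵢ/kT) = e^(−0.4219) + e^(−1.214) + e^(−2.382) = 0.6558 + 0.2970 + 0.09237 = 1.045.
P₂ = e^(−E₂/kT) / Z = 0.09237/1.045 = 0.088.

0.088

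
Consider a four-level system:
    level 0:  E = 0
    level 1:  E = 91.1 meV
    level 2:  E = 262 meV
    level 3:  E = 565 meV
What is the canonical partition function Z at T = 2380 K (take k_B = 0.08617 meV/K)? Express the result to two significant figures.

Z = 2.0

k_BT = 0.08617 × 2380 K = 205.1 meV.
Eᵢ/kT = 0, 0.4442, 1.277, 2.755.
Z = Σ e^(−Eᵢ/kT) = e^(−0) + e^(−0.4442) + e^(−1.277) + e^(−2.755) = 1.000 + 0.6413 + 0.2789 + 0.06361 = 1.984.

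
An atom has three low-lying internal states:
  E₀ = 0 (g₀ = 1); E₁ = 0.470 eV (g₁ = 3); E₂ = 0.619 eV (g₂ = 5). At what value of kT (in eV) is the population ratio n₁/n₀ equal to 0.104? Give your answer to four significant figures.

0.1398 eV

n₁/n₀ = (g₁/g₀) exp[−(E₁−E₀)/kT] = 0.104.
⇒ (E₁−E₀)/kT = ln((3/1)/0.104) = ln(28.8462) = 3.36198.
kT = 0.470 eV / 3.36198 = 0.1398 eV.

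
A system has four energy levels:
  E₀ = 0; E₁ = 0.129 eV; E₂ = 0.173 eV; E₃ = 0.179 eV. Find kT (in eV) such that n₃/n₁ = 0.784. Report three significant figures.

n₃/n₁ = exp[−(E₃−E₁)/kT] = 0.784.
⇒ (E₃−E₁)/kT = ln(1/0.784) = ln(1.2755) = 0.24334.
kT = 0.050 eV / 0.24334 = 0.205 eV.

0.205 eV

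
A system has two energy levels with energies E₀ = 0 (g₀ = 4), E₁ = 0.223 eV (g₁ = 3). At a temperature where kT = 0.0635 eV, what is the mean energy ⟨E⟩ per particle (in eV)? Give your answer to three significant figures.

Eᵢ/kT = 0, 3.5118.
Z = Σ gᵢe^(−Eᵢ/kT) = 4·e^(−0) + 3·e^(−3.5118) = 4.0000 + 0.089529 = 4.0895.
⟨E⟩ = Σ Eᵢ gᵢe^(−Eᵢ/kT) / Z = (0·4.0000 + 0.223·0.089529) / 4.0895 = 0.00488 eV.

0.00488 eV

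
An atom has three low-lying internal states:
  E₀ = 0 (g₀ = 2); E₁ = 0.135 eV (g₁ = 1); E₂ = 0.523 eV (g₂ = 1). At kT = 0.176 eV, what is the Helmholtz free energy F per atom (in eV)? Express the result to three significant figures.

Eᵢ/kT = 0, 0.76705, 2.9716.
Z = Σ gᵢe^(−Eᵢ/kT) = 2·e^(−0) + 1·e^(−0.76705) + 1·e^(−2.9716) = 2.0000 + 0.46438 + 0.051221 = 2.5156.
F = −kT ln Z = −0.176 × ln(2.5156) = −0.176 × 0.92251 = -0.162 eV.

-0.162 eV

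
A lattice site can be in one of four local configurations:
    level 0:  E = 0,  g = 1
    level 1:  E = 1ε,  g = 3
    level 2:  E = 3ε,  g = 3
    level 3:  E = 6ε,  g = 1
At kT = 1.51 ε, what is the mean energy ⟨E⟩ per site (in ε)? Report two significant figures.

0.97 ε

Eᵢ/kT = 0, 0.6623, 1.987, 3.974.
Z = Σ gᵢe^(−Eᵢ/kT) = 1·e^(−0) + 3·e^(−0.6623) + 3·e^(−1.987) + 1·e^(−3.974) = 1.000 + 1.547 + 0.4113 + 0.01880 = 2.977.
⟨E⟩ = Σ Eᵢ gᵢe^(−Eᵢ/kT) / Z = (0·1.000 + 1·1.547 + 3·0.4113 + 6·0.01880) / 2.977 = 0.97 ε.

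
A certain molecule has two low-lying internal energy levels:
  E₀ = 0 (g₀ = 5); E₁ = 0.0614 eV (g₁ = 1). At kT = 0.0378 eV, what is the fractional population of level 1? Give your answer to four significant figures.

Eᵢ/kT = 0, 1.62434.
Z = Σ gᵢe^(−Eᵢ/kT) = 5·e^(−0) + 1·e^(−1.62434) = 5.00000 + 0.197042 = 5.19704.
P₁ = g₁ e^(−E₁/kT) / Z = 0.197042/5.19704 = 0.03791.

0.03791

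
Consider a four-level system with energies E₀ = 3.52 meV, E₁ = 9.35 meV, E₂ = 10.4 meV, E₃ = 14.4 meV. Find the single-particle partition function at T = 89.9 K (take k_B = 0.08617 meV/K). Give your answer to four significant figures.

k_BT = 0.08617 × 89.9 K = 7.74668 meV.
Eᵢ/kT = 0.454388, 1.20697, 1.34251, 1.85886.
Z = Σ e^(−Eᵢ/kT) = e^(−0.454388) + e^(−1.20697) + e^(−1.34251) + e^(−1.85886) = 0.634836 + 0.299102 + 0.261189 + 0.155850 = 1.35098.

Z = 1.351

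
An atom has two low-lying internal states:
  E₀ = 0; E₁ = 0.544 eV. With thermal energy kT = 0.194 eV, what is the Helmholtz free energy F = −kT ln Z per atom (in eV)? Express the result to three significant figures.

-0.0114 eV

Eᵢ/kT = 0, 2.8041.
Z = Σ e^(−Eᵢ/kT) = e^(−0) + e^(−2.8041) = 1.0000 + 0.060561 = 1.0606.
F = −kT ln Z = −0.194 × ln(1.0606) = −0.194 × 0.058835 = -0.0114 eV.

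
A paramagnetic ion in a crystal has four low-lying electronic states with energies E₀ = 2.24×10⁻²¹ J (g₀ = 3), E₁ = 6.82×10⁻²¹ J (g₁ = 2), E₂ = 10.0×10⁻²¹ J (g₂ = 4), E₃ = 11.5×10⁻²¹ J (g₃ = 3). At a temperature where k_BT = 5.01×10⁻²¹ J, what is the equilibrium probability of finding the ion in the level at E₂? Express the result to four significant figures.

Eᵢ/kT = 0.447106, 1.36128, 1.99601, 2.29541.
Z = Σ gᵢe^(−Eᵢ/kT) = 3·e^(−0.447106) + 2·e^(−1.36128) + 4·e^(−1.99601) + 3·e^(−2.29541) = 1.91843 + 0.512665 + 0.543505 + 0.302160 = 3.27676.
P₂ = g₂ e^(−E₂/kT) / Z = 0.543505/3.27676 = 0.1659.

0.1659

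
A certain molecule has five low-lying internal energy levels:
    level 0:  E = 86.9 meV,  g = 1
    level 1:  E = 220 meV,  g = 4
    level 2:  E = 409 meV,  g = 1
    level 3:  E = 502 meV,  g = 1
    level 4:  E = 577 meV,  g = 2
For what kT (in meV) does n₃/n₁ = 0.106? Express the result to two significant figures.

330 meV

n₃/n₁ = (g₃/g₁) exp[−(E₃−E₁)/kT] = 0.106.
⇒ (E₃−E₁)/kT = ln((1/4)/0.106) = ln(2.358) = 0.8578.
kT = 282 meV / 0.8578 = 330 meV.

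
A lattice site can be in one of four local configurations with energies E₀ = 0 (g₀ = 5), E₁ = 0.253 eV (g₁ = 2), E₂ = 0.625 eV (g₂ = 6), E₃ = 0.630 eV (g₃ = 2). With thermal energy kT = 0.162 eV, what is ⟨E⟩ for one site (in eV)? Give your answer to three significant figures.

0.0378 eV

Eᵢ/kT = 0, 1.5617, 3.8580, 3.8889.
Z = Σ gᵢe^(−Eᵢ/kT) = 5·e^(−0) + 2·e^(−1.5617) + 6·e^(−3.8580) + 2·e^(−3.8889) = 5.0000 + 0.41956 + 0.12666 + 0.040936 = 5.5872.
⟨E⟩ = Σ Eᵢ gᵢe^(−Eᵢ/kT) / Z = (0·5.0000 + 0.253·0.41956 + 0.625·0.12666 + 0.630·0.040936) / 5.5872 = 0.0378 eV.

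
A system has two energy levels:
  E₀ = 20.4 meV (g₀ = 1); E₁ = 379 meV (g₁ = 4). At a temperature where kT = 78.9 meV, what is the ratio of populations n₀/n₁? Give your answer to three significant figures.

n₀/n₁ = (g₀/g₁) exp[−(E₀−E₁)/kT] = (1/4) × exp(−(-358.6 meV)/(78.9 meV)) = (1/4) × exp(4.5450) = 23.5.

23.5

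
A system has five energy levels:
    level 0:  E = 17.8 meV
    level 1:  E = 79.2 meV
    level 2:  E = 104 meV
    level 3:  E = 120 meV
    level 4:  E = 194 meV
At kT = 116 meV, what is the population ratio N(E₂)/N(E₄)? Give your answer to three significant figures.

2.17

n₂/n₄ = exp[−(E₂−E₄)/kT] = exp(−(-90 meV)/(116 meV)) = exp(0.77586) = 2.17.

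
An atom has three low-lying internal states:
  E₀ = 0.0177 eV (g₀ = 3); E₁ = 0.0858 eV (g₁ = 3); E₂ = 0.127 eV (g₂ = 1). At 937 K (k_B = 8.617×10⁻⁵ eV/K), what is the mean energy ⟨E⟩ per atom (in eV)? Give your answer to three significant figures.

k_BT = 8.617×10⁻⁵ × 937 K = 0.080741 eV.
Eᵢ/kT = 0.21922, 1.0627, 1.5729.
Z = Σ gᵢe^(−Eᵢ/kT) = 3·e^(−0.21922) + 3·e^(−1.0627) + 1·e^(−1.5729) = 2.4094 + 1.0366 + 0.20744 = 3.6534.
⟨E⟩ = Σ Eᵢ gᵢe^(−Eᵢ/kT) / Z = (0.0177·2.4094 + 0.0858·1.0366 + 0.127·0.20744) / 3.6534 = 0.0432 eV.

0.0432 eV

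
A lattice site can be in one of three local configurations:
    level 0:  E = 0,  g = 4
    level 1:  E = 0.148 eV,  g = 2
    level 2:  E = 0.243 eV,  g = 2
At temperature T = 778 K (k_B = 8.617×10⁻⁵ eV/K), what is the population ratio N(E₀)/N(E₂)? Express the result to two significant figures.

75

k_BT = 8.617×10⁻⁵ × 778 K = 0.06704 eV.
n₀/n₂ = (g₀/g₂) exp[−(E₀−E₂)/kT] = (4/2) × exp(−(-0.243 eV)/(0.06704 eV)) = (4/2) × exp(3.625) = 75.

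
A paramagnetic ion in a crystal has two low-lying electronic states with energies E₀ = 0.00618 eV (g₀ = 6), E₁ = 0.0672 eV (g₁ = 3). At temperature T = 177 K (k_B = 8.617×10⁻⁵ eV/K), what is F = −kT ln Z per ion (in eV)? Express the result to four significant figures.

-0.02129 eV

k_BT = 8.617×10⁻⁵ × 177 K = 0.0152521 eV.
Eᵢ/kT = 0.405190, 4.40595.
Z = Σ gᵢe^(−Eᵢ/kT) = 6·e^(−0.405190) + 3·e^(−4.40595) = 4.00110 + 0.0366135 = 4.03771.
F = −kT ln Z = −0.0152521 × ln(4.03771) = −0.0152521 × 1.39568 = -0.02129 eV.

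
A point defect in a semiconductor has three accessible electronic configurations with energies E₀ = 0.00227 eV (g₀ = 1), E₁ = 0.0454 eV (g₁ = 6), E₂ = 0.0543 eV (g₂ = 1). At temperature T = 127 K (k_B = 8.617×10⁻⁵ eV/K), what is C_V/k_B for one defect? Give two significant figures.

1.6

k_BT = 8.617×10⁻⁵ × 127 K = 0.01094 eV.
Eᵢ/kT = 0.2075, 4.150, 4.963.
Z = Σ gᵢe^(−Eᵢ/kT) = 1·e^(−0.2075) + 6·e^(−4.150) + 1·e^(−4.963) = 0.8126 + 0.09459 + 0.006992 = 0.9142.
⟨E⟩ = 0.007130 eV, ⟨E²⟩ = 0.0002404 eV².
C_V/k_B = (⟨E²⟩ − ⟨E⟩²)/(kT)² = (0.0002404 − 0.00005084)/0.0001197 = 1.6.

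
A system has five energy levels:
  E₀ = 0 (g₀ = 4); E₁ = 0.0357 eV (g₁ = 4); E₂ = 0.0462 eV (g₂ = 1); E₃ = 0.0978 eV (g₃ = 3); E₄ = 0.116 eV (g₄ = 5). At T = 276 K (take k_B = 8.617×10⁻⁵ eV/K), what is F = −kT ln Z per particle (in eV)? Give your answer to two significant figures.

-0.039 eV

k_BT = 8.617×10⁻⁵ × 276 K = 0.02378 eV.
Eᵢ/kT = 0, 1.501, 1.943, 4.113, 4.878.
Z = Σ gᵢe^(−Eᵢ/kT) = 4·e^(−0) + 4·e^(−1.501) + 1·e^(−1.943) + 3·e^(−4.113) + 5·e^(−4.878) = 4.000 + 0.8916 + 0.1433 + 0.04908 + 0.03806 = 5.122.
F = −kT ln Z = −0.02378 × ln(5.122) = −0.02378 × 1.634 = -0.039 eV.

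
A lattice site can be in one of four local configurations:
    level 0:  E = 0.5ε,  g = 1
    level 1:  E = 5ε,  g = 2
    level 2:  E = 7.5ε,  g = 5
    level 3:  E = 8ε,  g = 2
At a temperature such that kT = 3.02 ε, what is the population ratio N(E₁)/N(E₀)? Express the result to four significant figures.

n₁/n₀ = (g₁/g₀) exp[−(E₁−E₀)/kT] = (2/1) × exp(−(4.5ε)/(3.02ε)) = (2/1) × exp(-1.49007) = 0.4507.

0.4507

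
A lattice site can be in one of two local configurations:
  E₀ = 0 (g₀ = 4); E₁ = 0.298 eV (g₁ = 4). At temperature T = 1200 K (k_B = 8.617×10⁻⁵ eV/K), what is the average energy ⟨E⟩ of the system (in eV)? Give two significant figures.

0.016 eV

k_BT = 8.617×10⁻⁵ × 1200 K = 0.1034 eV.
Eᵢ/kT = 0, 2.882.
Z = Σ gᵢe^(−Eᵢ/kT) = 4·e^(−0) + 4·e^(−2.882) = 4.000 + 0.2241 = 4.224.
⟨E⟩ = Σ Eᵢ gᵢe^(−Eᵢ/kT) / Z = (0·4.000 + 0.298·0.2241) / 4.224 = 0.016 eV.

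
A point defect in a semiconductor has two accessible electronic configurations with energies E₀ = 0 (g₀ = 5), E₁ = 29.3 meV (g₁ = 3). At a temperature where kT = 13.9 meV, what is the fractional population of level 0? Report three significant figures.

Eᵢ/kT = 0, 2.1079.
Z = Σ gᵢe^(−Eᵢ/kT) = 5·e^(−0) + 3·e^(−2.1079) = 5.0000 + 0.36448 = 5.3645.
P₀ = g₀ e^(−E₀/kT) / Z = 5.0000/5.3645 = 0.932.

0.932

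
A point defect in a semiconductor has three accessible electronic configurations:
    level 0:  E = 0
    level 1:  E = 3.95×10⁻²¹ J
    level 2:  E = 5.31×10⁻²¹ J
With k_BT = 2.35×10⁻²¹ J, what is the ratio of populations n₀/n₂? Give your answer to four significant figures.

n₀/n₂ = exp[−(E₀−E₂)/kT] = exp(−(-5.31 ×10⁻²¹ J)/(2.35 ×10⁻²¹ J)) = exp(2.25957) = 9.579.

9.579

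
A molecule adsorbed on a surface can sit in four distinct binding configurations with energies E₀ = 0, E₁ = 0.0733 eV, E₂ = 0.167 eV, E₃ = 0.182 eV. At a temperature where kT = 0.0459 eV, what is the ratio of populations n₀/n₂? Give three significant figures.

38.0

n₀/n₂ = exp[−(E₀−E₂)/kT] = exp(−(-0.167 eV)/(0.0459 eV)) = exp(3.6383) = 38.0.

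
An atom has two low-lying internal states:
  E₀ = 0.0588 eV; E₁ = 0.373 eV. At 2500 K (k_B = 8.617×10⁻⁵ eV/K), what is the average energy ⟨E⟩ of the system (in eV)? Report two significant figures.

k_BT = 8.617×10⁻⁵ × 2500 K = 0.2154 eV.
Eᵢ/kT = 0.2730, 1.732.
Z = Σ e^(−Eᵢ/kT) = e^(−0.2730) + e^(−1.732) = 0.7611 + 0.1769 = 0.9380.
⟨E⟩ = Σ Eᵢ e^(−Eᵢ/kT) / Z = (0.0588·0.7611 + 0.373·0.1769) / 0.9380 = 0.12 eV.

0.12 eV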